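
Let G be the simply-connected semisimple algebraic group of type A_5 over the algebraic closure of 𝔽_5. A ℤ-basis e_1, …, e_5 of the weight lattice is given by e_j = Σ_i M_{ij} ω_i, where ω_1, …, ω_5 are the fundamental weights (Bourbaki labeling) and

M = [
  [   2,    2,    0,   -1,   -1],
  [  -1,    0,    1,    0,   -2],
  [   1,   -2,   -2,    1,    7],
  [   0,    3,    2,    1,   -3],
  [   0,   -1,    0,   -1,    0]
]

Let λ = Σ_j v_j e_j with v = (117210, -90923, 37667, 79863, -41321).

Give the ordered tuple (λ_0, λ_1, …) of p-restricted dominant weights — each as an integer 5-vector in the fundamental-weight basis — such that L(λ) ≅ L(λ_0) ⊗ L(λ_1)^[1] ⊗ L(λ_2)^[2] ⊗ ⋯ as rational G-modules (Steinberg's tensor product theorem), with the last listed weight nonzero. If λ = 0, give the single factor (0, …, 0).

Compute c_i = Σ_j M_{ij} v_j with v = (117210, -90923, 37667, 79863, -41321):
  c_1 = (2)·(117210) + (2)·(-90923) + (0)·(37667) + (-1)·(79863) + (-1)·(-41321) = 14032
  c_2 = (-1)·(117210) + (0)·(-90923) + (1)·(37667) + (0)·(79863) + (-2)·(-41321) = 3099
  c_3 = (1)·(117210) + (-2)·(-90923) + (-2)·(37667) + (1)·(79863) + (7)·(-41321) = 14338
  c_4 = (0)·(117210) + (3)·(-90923) + (2)·(37667) + (1)·(79863) + (-3)·(-41321) = 6391
  c_5 = (0)·(117210) + (-1)·(-90923) + (0)·(37667) + (-1)·(79863) + (0)·(-41321) = 11060
p = 5; digits c_i = Σ_j d_{ij}·5^j, 0 ≤ d_{ij} < 5:
  c_1 = 14032 = 2·5^0 + 1·5^1 + 1·5^2 + 2·5^3 + 2·5^4 + 4·5^5
  c_2 = 3099 = 4·5^0 + 4·5^1 + 3·5^2 + 4·5^3 + 4·5^4
  c_3 = 14338 = 3·5^0 + 2·5^1 + 3·5^2 + 4·5^3 + 2·5^4 + 4·5^5
  c_4 = 6391 = 1·5^0 + 3·5^1 + 0·5^2 + 1·5^3 + 0·5^4 + 2·5^5
  c_5 = 11060 = 0·5^0 + 2·5^1 + 2·5^2 + 3·5^3 + 2·5^4 + 3·5^5
p-restricted factor λ_0 = (2, 4, 3, 1, 0)
p-restricted factor λ_1 = (1, 4, 2, 3, 2)
p-restricted factor λ_2 = (1, 3, 3, 0, 2)
p-restricted factor λ_3 = (2, 4, 4, 1, 3)
p-restricted factor λ_4 = (2, 4, 2, 0, 2)
p-restricted factor λ_5 = (4, 0, 4, 2, 3)

((2, 4, 3, 1, 0), (1, 4, 2, 3, 2), (1, 3, 3, 0, 2), (2, 4, 4, 1, 3), (2, 4, 2, 0, 2), (4, 0, 4, 2, 3))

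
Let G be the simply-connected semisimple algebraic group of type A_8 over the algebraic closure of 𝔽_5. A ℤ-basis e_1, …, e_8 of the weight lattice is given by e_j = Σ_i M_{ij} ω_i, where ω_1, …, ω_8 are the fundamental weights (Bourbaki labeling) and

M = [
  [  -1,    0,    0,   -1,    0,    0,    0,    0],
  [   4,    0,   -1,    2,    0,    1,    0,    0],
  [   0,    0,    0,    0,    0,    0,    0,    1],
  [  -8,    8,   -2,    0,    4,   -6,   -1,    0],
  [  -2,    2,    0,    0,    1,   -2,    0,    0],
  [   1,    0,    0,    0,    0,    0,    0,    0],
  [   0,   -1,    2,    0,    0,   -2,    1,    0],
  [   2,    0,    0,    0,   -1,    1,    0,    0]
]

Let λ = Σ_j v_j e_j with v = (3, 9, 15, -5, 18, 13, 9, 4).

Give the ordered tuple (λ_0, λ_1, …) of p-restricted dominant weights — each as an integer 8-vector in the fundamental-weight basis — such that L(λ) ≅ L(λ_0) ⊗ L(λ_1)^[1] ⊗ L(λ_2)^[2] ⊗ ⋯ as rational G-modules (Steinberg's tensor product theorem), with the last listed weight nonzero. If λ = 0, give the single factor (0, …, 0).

((2, 0, 4, 3, 4, 3, 4, 1),)

Converting to the ω-basis (c_i = row i of M dotted with v = (3, 9, 15, -5, 18, 13, 9, 4)):
  c_1 = (-1)·(3) + (0)·(9) + (0)·(15) + (-1)·(-5) + (0)·(18) + (0)·(13) + (0)·(9) + (0)·(4) = 2
  c_2 = (4)·(3) + (0)·(9) + (-1)·(15) + (2)·(-5) + (0)·(18) + (1)·(13) + (0)·(9) + (0)·(4) = 0
  c_3 = (0)·(3) + (0)·(9) + (0)·(15) + (0)·(-5) + (0)·(18) + (0)·(13) + (0)·(9) + (1)·(4) = 4
  c_4 = (-8)·(3) + (8)·(9) + (-2)·(15) + (0)·(-5) + (4)·(18) + (-6)·(13) + (-1)·(9) + (0)·(4) = 3
  c_5 = (-2)·(3) + (2)·(9) + (0)·(15) + (0)·(-5) + (1)·(18) + (-2)·(13) + (0)·(9) + (0)·(4) = 4
  c_6 = (1)·(3) + (0)·(9) + (0)·(15) + (0)·(-5) + (0)·(18) + (0)·(13) + (0)·(9) + (0)·(4) = 3
  c_7 = (0)·(3) + (-1)·(9) + (2)·(15) + (0)·(-5) + (0)·(18) + (-2)·(13) + (1)·(9) + (0)·(4) = 4
  c_8 = (2)·(3) + (0)·(9) + (0)·(15) + (0)·(-5) + (-1)·(18) + (1)·(13) + (0)·(9) + (0)·(4) = 1
Writing each c_i in base p = 5:
  c_1 = 2 = 2·5^0
  c_2 = 0
  c_3 = 4 = 4·5^0
  c_4 = 3 = 3·5^0
  c_5 = 4 = 4·5^0
  c_6 = 3 = 3·5^0
  c_7 = 4 = 4·5^0
  c_8 = 1 = 1·5^0
p-restricted factor λ_0 = (2, 0, 4, 3, 4, 3, 4, 1)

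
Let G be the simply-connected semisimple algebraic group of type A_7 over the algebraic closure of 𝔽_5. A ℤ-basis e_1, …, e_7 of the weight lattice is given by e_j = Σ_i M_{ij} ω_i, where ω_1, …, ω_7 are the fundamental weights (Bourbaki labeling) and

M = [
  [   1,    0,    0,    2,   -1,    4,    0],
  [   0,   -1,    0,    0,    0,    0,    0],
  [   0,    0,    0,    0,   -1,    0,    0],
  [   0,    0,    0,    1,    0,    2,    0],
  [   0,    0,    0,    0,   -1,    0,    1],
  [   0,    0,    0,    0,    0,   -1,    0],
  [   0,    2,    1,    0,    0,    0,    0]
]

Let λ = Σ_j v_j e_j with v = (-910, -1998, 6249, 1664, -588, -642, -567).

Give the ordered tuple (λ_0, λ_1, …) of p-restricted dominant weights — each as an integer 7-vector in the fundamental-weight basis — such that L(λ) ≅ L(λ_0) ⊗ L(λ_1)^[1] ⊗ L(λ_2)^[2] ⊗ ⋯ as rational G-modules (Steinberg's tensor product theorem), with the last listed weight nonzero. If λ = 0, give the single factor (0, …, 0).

Converting to the ω-basis (c_i = row i of M dotted with v = (-910, -1998, 6249, 1664, -588, -642, -567)):
  c_1 = (1)·(-910) + (0)·(-1998) + 0·6249 + 2·1664 + (-1)·(-588) + (4)·(-642) + (0)·(-567) = 438
  c_2 = (0)·(-910) + (-1)·(-1998) + 0·6249 + 0·1664 + (0)·(-588) + (0)·(-642) + (0)·(-567) = 1998
  c_3 = (0)·(-910) + (0)·(-1998) + 0·6249 + 0·1664 + (-1)·(-588) + (0)·(-642) + (0)·(-567) = 588
  c_4 = (0)·(-910) + (0)·(-1998) + 0·6249 + 1·1664 + (0)·(-588) + (2)·(-642) + (0)·(-567) = 380
  c_5 = (0)·(-910) + (0)·(-1998) + 0·6249 + 0·1664 + (-1)·(-588) + (0)·(-642) + (1)·(-567) = 21
  c_6 = (0)·(-910) + (0)·(-1998) + 0·6249 + 0·1664 + (0)·(-588) + (-1)·(-642) + (0)·(-567) = 642
  c_7 = (0)·(-910) + (2)·(-1998) + 1·6249 + 0·1664 + (0)·(-588) + (0)·(-642) + (0)·(-567) = 2253
Writing each c_i in base p = 5:
  c_1 = 438 = 3·5^0 + 2·5^1 + 2·5^2 + 3·5^3
  c_2 = 1998 = 3·5^0 + 4·5^1 + 4·5^2 + 0·5^3 + 3·5^4
  c_3 = 588 = 3·5^0 + 2·5^1 + 3·5^2 + 4·5^3
  c_4 = 380 = 0·5^0 + 1·5^1 + 0·5^2 + 3·5^3
  c_5 = 21 = 1·5^0 + 4·5^1
  c_6 = 642 = 2·5^0 + 3·5^1 + 0·5^2 + 0·5^3 + 1·5^4
  c_7 = 2253 = 3·5^0 + 0·5^1 + 0·5^2 + 3·5^3 + 3·5^4
p-restricted factor λ_0 = (3, 3, 3, 0, 1, 2, 3)
p-restricted factor λ_1 = (2, 4, 2, 1, 4, 3, 0)
p-restricted factor λ_2 = (2, 4, 3, 0, 0, 0, 0)
p-restricted factor λ_3 = (3, 0, 4, 3, 0, 0, 3)
p-restricted factor λ_4 = (0, 3, 0, 0, 0, 1, 3)

((3, 3, 3, 0, 1, 2, 3), (2, 4, 2, 1, 4, 3, 0), (2, 4, 3, 0, 0, 0, 0), (3, 0, 4, 3, 0, 0, 3), (0, 3, 0, 0, 0, 1, 3))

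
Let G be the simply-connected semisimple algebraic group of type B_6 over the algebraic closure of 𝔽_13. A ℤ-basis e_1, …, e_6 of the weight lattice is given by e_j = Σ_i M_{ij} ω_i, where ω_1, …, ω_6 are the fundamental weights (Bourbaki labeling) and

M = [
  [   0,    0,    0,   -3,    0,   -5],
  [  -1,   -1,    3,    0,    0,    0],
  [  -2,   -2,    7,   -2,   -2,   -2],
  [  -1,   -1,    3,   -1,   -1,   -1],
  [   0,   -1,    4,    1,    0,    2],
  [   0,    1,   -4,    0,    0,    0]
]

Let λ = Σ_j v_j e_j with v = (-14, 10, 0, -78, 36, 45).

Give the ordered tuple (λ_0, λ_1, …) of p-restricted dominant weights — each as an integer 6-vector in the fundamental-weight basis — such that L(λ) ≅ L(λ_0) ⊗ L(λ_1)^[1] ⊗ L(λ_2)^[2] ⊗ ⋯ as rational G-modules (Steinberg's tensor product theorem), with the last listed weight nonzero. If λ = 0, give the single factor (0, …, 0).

ω-coordinates c = M·v, v = (-14, 10, 0, -78, 36, 45):
  c_1 = 0*-14 + 0*10 + 0*0 + -3*-78 + 0*36 + -5*45 = 9
  c_2 = -1*-14 + -1*10 + 3*0 + 0*-78 + 0*36 + 0*45 = 4
  c_3 = -2*-14 + -2*10 + 7*0 + -2*-78 + -2*36 + -2*45 = 2
  c_4 = -1*-14 + -1*10 + 3*0 + -1*-78 + -1*36 + -1*45 = 1
  c_5 = 0*-14 + -1*10 + 4*0 + 1*-78 + 0*36 + 2*45 = 2
  c_6 = 0*-14 + 1*10 + -4*0 + 0*-78 + 0*36 + 0*45 = 10
Base-13 expansion of each c_i:
  c_1 = 9 = 9·13^0
  c_2 = 4 = 4·13^0
  c_3 = 2 = 2·13^0
  c_4 = 1 = 1·13^0
  c_5 = 2 = 2·13^0
  c_6 = 10 = 10·13^0
λ_0 = (9, 4, 2, 1, 2, 10)

((9, 4, 2, 1, 2, 10),)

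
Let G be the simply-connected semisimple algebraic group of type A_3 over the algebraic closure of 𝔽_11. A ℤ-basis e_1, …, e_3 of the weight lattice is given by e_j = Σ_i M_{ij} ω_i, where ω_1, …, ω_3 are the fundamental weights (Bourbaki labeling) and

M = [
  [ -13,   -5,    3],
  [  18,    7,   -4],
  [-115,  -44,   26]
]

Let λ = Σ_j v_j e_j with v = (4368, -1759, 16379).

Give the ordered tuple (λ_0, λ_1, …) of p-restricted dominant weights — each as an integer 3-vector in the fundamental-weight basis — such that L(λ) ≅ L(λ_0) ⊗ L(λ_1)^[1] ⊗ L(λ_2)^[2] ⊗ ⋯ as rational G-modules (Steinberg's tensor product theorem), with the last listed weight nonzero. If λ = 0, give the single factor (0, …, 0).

In the fundamental-weight basis, λ has coordinates c = M·v (v = (4368, -1759, 16379)):
  c_1 = -13*4368 + -5*-1759 + 3*16379 = 1148
  c_2 = 18*4368 + 7*-1759 + -4*16379 = 795
  c_3 = -115*4368 + -44*-1759 + 26*16379 = 930
Expand coordinatewise in base 11:
  c_1 = 1148 = 4·11^0 + 5·11^1 + 9·11^2
  c_2 = 795 = 3·11^0 + 6·11^1 + 6·11^2
  c_3 = 930 = 6·11^0 + 7·11^1 + 7·11^2
Factor λ_0 = (4, 3, 6)
Factor λ_1 = (5, 6, 7)
Factor λ_2 = (9, 6, 7)

((4, 3, 6), (5, 6, 7), (9, 6, 7))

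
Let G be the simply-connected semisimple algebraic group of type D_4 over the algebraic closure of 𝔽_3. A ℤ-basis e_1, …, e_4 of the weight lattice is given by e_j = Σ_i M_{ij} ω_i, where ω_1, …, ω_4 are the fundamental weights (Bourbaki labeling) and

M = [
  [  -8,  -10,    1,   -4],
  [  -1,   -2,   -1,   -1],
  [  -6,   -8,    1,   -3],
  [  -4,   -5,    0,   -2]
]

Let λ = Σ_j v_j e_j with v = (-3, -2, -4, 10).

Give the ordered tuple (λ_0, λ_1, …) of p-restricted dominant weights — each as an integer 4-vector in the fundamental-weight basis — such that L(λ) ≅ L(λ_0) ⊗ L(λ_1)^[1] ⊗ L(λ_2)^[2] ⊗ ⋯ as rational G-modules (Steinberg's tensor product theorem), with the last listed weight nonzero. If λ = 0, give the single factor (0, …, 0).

Converting to the ω-basis (c_i = row i of M dotted with v = (-3, -2, -4, 10)):
  c_1 = (-8)·(-3) + (-10)·(-2) + (1)·(-4) + (-4)·(10) = 0
  c_2 = (-1)·(-3) + (-2)·(-2) + (-1)·(-4) + (-1)·(10) = 1
  c_3 = (-6)·(-3) + (-8)·(-2) + (1)·(-4) + (-3)·(10) = 0
  c_4 = (-4)·(-3) + (-5)·(-2) + (0)·(-4) + (-2)·(10) = 2
Writing each c_i in base p = 3:
  c_1 = 0
  c_2 = 1 = 1·3^0
  c_3 = 0
  c_4 = 2 = 2·3^0
Factor λ_0 = (0, 1, 0, 2)

((0, 1, 0, 2),)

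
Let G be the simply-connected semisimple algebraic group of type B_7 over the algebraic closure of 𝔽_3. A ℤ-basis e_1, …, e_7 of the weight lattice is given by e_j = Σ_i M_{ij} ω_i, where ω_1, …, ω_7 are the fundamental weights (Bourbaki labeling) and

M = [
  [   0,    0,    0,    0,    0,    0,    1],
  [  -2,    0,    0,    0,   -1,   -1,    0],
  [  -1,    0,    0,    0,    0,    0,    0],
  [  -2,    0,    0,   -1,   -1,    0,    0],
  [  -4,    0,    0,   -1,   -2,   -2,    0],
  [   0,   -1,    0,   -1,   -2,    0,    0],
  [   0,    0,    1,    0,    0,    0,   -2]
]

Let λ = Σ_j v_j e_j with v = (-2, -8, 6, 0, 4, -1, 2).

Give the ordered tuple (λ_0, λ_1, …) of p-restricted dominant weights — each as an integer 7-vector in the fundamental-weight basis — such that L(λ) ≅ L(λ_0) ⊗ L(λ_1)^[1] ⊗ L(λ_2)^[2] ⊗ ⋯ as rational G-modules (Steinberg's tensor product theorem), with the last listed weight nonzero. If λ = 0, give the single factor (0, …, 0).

((2, 1, 2, 0, 2, 0, 2),)

ω-coordinates c = M·v, v = (-2, -8, 6, 0, 4, -1, 2):
  c_1 = 0*-2 + 0*-8 + 0*6 + 0*0 + 0*4 + 0*-1 + 1*2 = 2
  c_2 = -2*-2 + 0*-8 + 0*6 + 0*0 + -1*4 + -1*-1 + 0*2 = 1
  c_3 = -1*-2 + 0*-8 + 0*6 + 0*0 + 0*4 + 0*-1 + 0*2 = 2
  c_4 = -2*-2 + 0*-8 + 0*6 + -1*0 + -1*4 + 0*-1 + 0*2 = 0
  c_5 = -4*-2 + 0*-8 + 0*6 + -1*0 + -2*4 + -2*-1 + 0*2 = 2
  c_6 = 0*-2 + -1*-8 + 0*6 + -1*0 + -2*4 + 0*-1 + 0*2 = 0
  c_7 = 0*-2 + 0*-8 + 1*6 + 0*0 + 0*4 + 0*-1 + -2*2 = 2
Base-3 expansion of each c_i:
  c_1 = 2 = 2·3^0
  c_2 = 1 = 1·3^0
  c_3 = 2 = 2·3^0
  c_4 = 0
  c_5 = 2 = 2·3^0
  c_6 = 0
  c_7 = 2 = 2·3^0
p-restricted factor λ_0 = (2, 1, 2, 0, 2, 0, 2)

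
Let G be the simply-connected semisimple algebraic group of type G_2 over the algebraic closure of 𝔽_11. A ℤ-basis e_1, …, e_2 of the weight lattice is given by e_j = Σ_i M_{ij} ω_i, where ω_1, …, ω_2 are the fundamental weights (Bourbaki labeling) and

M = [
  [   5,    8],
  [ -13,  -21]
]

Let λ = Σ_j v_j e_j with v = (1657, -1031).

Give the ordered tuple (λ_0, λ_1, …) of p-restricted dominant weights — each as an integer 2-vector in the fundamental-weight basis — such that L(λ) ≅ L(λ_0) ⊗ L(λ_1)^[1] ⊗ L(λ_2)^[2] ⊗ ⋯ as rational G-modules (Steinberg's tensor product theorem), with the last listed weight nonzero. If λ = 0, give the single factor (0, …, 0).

((4, 0), (3, 10))

In the fundamental-weight basis, λ has coordinates c = M·v (v = (1657, -1031)):
  c_1 = 5*1657 + 8*-1031 = 37
  c_2 = -13*1657 + -21*-1031 = 110
p = 11; digits c_i = Σ_j d_{ij}·11^j, 0 ≤ d_{ij} < 11:
  c_1 = 37 = 4·11^0 + 3·11^1
  c_2 = 110 = 0·11^0 + 10·11^1
Factor λ_0 = (4, 0)
Factor λ_1 = (3, 10)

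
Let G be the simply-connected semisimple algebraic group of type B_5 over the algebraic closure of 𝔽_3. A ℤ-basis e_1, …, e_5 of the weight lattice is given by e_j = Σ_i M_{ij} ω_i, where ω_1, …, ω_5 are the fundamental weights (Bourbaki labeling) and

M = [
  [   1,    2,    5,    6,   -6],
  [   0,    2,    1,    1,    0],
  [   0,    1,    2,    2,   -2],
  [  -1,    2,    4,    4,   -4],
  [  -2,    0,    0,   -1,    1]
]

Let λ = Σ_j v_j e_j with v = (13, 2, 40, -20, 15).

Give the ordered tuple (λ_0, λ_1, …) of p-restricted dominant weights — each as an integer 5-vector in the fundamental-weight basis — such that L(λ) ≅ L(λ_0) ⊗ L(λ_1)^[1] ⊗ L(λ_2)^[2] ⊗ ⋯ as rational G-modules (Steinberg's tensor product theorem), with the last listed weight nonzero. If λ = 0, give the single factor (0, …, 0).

Converting to the ω-basis (c_i = row i of M dotted with v = (13, 2, 40, -20, 15)):
  c_1 = 1·13 + 2·2 + 5·40 + (6)·(-20) + (-6)·(15) = 7
  c_2 = 0·13 + 2·2 + 1·40 + (1)·(-20) + 0·15 = 24
  c_3 = 0·13 + 1·2 + 2·40 + (2)·(-20) + (-2)·(15) = 12
  c_4 = (-1)·(13) + 2·2 + 4·40 + (4)·(-20) + (-4)·(15) = 11
  c_5 = (-2)·(13) + 0·2 + 0·40 + (-1)·(-20) + 1·15 = 9
p = 3; digits c_i = Σ_j d_{ij}·3^j, 0 ≤ d_{ij} < 3:
  c_1 = 7 = 1·3^0 + 2·3^1
  c_2 = 24 = 0·3^0 + 2·3^1 + 2·3^2
  c_3 = 12 = 0·3^0 + 1·3^1 + 1·3^2
  c_4 = 11 = 2·3^0 + 0·3^1 + 1·3^2
  c_5 = 9 = 0·3^0 + 0·3^1 + 1·3^2
p-restricted factor λ_0 = (1, 0, 0, 2, 0)
p-restricted factor λ_1 = (2, 2, 1, 0, 0)
p-restricted factor λ_2 = (0, 2, 1, 1, 1)

((1, 0, 0, 2, 0), (2, 2, 1, 0, 0), (0, 2, 1, 1, 1))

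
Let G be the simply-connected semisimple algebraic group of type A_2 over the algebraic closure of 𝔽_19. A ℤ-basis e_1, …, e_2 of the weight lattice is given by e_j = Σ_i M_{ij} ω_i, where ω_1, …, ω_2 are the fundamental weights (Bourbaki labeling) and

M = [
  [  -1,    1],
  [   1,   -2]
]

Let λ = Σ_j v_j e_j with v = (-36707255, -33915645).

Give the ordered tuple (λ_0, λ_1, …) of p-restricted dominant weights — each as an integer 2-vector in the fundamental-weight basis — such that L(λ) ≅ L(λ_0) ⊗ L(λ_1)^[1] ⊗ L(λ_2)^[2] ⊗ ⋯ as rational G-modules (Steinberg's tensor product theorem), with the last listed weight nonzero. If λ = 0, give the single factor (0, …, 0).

((16, 2), (18, 3), (18, 13), (7, 15), (2, 10), (1, 12))

Converting to the ω-basis (c_i = row i of M dotted with v = (-36707255, -33915645)):
  c_1 = -1*-36707255 + 1*-33915645 = 2791610
  c_2 = 1*-36707255 + -2*-33915645 = 31124035
p = 19; digits c_i = Σ_j d_{ij}·19^j, 0 ≤ d_{ij} < 19:
  c_1 = 2791610 = 16·19^0 + 18·19^1 + 18·19^2 + 7·19^3 + 2·19^4 + 1·19^5
  c_2 = 31124035 = 2·19^0 + 3·19^1 + 13·19^2 + 15·19^3 + 10·19^4 + 12·19^5
p-restricted factor λ_0 = (16, 2)
p-restricted factor λ_1 = (18, 3)
p-restricted factor λ_2 = (18, 13)
p-restricted factor λ_3 = (7, 15)
p-restricted factor λ_4 = (2, 10)
p-restricted factor λ_5 = (1, 12)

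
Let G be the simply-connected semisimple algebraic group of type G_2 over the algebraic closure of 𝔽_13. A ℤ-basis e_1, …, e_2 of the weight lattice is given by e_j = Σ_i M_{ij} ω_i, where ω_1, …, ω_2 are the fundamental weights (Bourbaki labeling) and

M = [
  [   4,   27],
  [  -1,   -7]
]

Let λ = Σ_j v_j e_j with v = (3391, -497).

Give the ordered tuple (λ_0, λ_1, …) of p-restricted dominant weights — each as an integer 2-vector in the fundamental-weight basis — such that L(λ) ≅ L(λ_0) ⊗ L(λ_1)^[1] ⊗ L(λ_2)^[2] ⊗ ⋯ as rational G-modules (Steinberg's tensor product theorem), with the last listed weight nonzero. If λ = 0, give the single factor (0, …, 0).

((2, 10), (11, 6))

Converting to the ω-basis (c_i = row i of M dotted with v = (3391, -497)):
  c_1 = 4*3391 + 27*-497 = 145
  c_2 = -1*3391 + -7*-497 = 88
p = 13; digits c_i = Σ_j d_{ij}·13^j, 0 ≤ d_{ij} < 13:
  c_1 = 145 = 2·13^0 + 11·13^1
  c_2 = 88 = 10·13^0 + 6·13^1
p-restricted factor λ_0 = (2, 10)
p-restricted factor λ_1 = (11, 6)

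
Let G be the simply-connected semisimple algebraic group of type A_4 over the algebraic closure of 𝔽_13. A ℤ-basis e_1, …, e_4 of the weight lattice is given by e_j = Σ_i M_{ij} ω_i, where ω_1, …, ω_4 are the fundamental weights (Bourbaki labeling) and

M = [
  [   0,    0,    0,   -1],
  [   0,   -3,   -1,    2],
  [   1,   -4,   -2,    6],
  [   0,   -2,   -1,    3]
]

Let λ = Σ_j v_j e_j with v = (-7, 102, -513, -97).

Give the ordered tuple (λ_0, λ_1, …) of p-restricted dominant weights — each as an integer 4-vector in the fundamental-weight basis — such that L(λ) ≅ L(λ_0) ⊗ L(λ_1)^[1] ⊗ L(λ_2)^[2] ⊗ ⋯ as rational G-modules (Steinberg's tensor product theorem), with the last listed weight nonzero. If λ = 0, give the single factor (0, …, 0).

Converting to the ω-basis (c_i = row i of M dotted with v = (-7, 102, -513, -97)):
  c_1 = (0)·(-7) + 0·102 + (0)·(-513) + (-1)·(-97) = 97
  c_2 = (0)·(-7) + (-3)·(102) + (-1)·(-513) + (2)·(-97) = 13
  c_3 = (1)·(-7) + (-4)·(102) + (-2)·(-513) + (6)·(-97) = 29
  c_4 = (0)·(-7) + (-2)·(102) + (-1)·(-513) + (3)·(-97) = 18
Writing each c_i in base p = 13:
  c_1 = 97 = 6·13^0 + 7·13^1
  c_2 = 13 = 0·13^0 + 1·13^1
  c_3 = 29 = 3·13^0 + 2·13^1
  c_4 = 18 = 5·13^0 + 1·13^1
Factor λ_0 = (6, 0, 3, 5)
Factor λ_1 = (7, 1, 2, 1)

((6, 0, 3, 5), (7, 1, 2, 1))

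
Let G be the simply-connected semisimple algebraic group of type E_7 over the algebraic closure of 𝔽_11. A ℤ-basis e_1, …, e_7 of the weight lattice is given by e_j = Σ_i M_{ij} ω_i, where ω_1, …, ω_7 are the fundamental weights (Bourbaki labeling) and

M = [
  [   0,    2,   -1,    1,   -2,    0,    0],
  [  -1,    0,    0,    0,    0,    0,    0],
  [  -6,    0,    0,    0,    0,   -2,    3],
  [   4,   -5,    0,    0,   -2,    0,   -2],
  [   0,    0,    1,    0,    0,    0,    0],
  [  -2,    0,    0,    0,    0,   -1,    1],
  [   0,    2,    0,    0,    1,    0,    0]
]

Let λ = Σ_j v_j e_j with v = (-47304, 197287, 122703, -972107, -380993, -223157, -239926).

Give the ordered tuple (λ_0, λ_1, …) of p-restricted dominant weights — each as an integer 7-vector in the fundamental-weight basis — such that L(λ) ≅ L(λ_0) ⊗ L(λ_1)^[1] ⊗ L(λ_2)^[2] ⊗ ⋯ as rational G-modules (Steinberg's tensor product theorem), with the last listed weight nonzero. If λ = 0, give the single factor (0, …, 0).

((7, 4, 9, 0, 9, 3, 7), (3, 10, 6, 0, 0, 3, 2), (4, 5, 8, 8, 2, 5, 2), (2, 2, 7, 5, 4, 3, 10), (4, 3, 0, 4, 8, 5, 0))

Change of basis e → ω: c = M·v where v = (-47304, 197287, 122703, -972107, -380993, -223157, -239926):
  c_1 = (0)·(-47304) + 2·197287 + (-1)·(122703) + (1)·(-972107) + (-2)·(-380993) + (0)·(-223157) + (0)·(-239926) = 61750
  c_2 = (-1)·(-47304) + 0·197287 + 0·122703 + (0)·(-972107) + (0)·(-380993) + (0)·(-223157) + (0)·(-239926) = 47304
  c_3 = (-6)·(-47304) + 0·197287 + 0·122703 + (0)·(-972107) + (0)·(-380993) + (-2)·(-223157) + (3)·(-239926) = 10360
  c_4 = (4)·(-47304) + (-5)·(197287) + 0·122703 + (0)·(-972107) + (-2)·(-380993) + (0)·(-223157) + (-2)·(-239926) = 66187
  c_5 = (0)·(-47304) + 0·197287 + 1·122703 + (0)·(-972107) + (0)·(-380993) + (0)·(-223157) + (0)·(-239926) = 122703
  c_6 = (-2)·(-47304) + 0·197287 + 0·122703 + (0)·(-972107) + (0)·(-380993) + (-1)·(-223157) + (1)·(-239926) = 77839
  c_7 = (0)·(-47304) + 2·197287 + 0·122703 + (0)·(-972107) + (1)·(-380993) + (0)·(-223157) + (0)·(-239926) = 13581
p = 11; digits c_i = Σ_j d_{ij}·11^j, 0 ≤ d_{ij} < 11:
  c_1 = 61750 = 7·11^0 + 3·11^1 + 4·11^2 + 2·11^3 + 4·11^4
  c_2 = 47304 = 4·11^0 + 10·11^1 + 5·11^2 + 2·11^3 + 3·11^4
  c_3 = 10360 = 9·11^0 + 6·11^1 + 8·11^2 + 7·11^3
  c_4 = 66187 = 0·11^0 + 0·11^1 + 8·11^2 + 5·11^3 + 4·11^4
  c_5 = 122703 = 9·11^0 + 0·11^1 + 2·11^2 + 4·11^3 + 8·11^4
  c_6 = 77839 = 3·11^0 + 3·11^1 + 5·11^2 + 3·11^3 + 5·11^4
  c_7 = 13581 = 7·11^0 + 2·11^1 + 2·11^2 + 10·11^3
Factor λ_0 = (7, 4, 9, 0, 9, 3, 7)
Factor λ_1 = (3, 10, 6, 0, 0, 3, 2)
Factor λ_2 = (4, 5, 8, 8, 2, 5, 2)
Factor λ_3 = (2, 2, 7, 5, 4, 3, 10)
Factor λ_4 = (4, 3, 0, 4, 8, 5, 0)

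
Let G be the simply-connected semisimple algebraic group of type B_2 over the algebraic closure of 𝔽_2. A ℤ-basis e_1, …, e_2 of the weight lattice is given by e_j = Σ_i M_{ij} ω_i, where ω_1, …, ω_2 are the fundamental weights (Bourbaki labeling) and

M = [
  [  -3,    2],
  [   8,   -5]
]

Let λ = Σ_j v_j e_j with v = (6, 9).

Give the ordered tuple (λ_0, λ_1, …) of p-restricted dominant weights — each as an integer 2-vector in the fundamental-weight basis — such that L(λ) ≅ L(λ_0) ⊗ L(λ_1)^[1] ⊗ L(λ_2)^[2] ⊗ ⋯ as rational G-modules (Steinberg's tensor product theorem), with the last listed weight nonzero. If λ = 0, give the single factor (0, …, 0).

Converting to the ω-basis (c_i = row i of M dotted with v = (6, 9)):
  c_1 = -3*6 + 2*9 = 0
  c_2 = 8*6 + -5*9 = 3
Writing each c_i in base p = 2:
  c_1 = 0
  c_2 = 3 = 1·2^0 + 1·2^1
Factor λ_0 = (0, 1)
Factor λ_1 = (0, 1)

((0, 1), (0, 1))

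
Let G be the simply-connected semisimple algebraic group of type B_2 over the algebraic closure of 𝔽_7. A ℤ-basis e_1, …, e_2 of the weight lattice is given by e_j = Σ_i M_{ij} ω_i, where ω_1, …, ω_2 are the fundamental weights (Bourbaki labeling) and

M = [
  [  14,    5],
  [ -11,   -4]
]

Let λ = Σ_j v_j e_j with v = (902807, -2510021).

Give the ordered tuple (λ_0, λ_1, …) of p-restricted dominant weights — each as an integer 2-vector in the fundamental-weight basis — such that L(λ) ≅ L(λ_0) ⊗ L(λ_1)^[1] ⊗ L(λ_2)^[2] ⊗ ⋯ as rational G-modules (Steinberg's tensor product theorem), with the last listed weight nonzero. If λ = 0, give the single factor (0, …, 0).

ω-coordinates c = M·v, v = (902807, -2510021):
  c_1 = (14)·(902807) + (5)·(-2510021) = 89193
  c_2 = (-11)·(902807) + (-4)·(-2510021) = 109207
Writing each c_i in base p = 7:
  c_1 = 89193 = 6·7^0 + 1·7^1 + 0·7^2 + 1·7^3 + 2·7^4 + 5·7^5
  c_2 = 109207 = 0·7^0 + 5·7^1 + 2·7^2 + 3·7^3 + 3·7^4 + 6·7^5
Factor λ_0 = (6, 0)
Factor λ_1 = (1, 5)
Factor λ_2 = (0, 2)
Factor λ_3 = (1, 3)
Factor λ_4 = (2, 3)
Factor λ_5 = (5, 6)

((6, 0), (1, 5), (0, 2), (1, 3), (2, 3), (5, 6))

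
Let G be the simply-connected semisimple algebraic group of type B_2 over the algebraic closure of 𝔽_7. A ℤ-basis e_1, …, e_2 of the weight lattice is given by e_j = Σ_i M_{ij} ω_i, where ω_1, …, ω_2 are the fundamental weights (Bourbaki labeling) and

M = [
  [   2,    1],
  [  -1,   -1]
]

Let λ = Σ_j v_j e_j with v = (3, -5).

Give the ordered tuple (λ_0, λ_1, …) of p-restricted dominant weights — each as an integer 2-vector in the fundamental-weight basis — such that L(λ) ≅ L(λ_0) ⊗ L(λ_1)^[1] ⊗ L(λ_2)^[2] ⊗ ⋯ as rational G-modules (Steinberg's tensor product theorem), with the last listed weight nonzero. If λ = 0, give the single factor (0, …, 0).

((1, 2),)

Change of basis e → ω: c = M·v where v = (3, -5):
  c_1 = 2·3 + (1)·(-5) = 1
  c_2 = (-1)·(3) + (-1)·(-5) = 2
p = 7; digits c_i = Σ_j d_{ij}·7^j, 0 ≤ d_{ij} < 7:
  c_1 = 1 = 1·7^0
  c_2 = 2 = 2·7^0
Factor λ_0 = (1, 2)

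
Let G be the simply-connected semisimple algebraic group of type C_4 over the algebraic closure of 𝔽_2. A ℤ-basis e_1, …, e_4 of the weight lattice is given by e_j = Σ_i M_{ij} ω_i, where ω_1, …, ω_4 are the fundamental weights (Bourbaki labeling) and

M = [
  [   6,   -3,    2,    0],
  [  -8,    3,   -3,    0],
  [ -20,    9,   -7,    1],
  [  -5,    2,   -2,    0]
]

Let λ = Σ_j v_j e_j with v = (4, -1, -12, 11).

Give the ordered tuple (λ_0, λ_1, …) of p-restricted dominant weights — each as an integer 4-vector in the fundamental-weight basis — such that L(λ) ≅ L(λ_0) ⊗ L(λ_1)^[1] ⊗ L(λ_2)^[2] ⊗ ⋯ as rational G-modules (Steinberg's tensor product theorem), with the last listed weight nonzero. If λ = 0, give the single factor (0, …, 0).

Compute c_i = Σ_j M_{ij} v_j with v = (4, -1, -12, 11):
  c_1 = 6·4 + (-3)·(-1) + (2)·(-12) + 0·11 = 3
  c_2 = (-8)·(4) + (3)·(-1) + (-3)·(-12) + 0·11 = 1
  c_3 = (-20)·(4) + (9)·(-1) + (-7)·(-12) + 1·11 = 6
  c_4 = (-5)·(4) + (2)·(-1) + (-2)·(-12) + 0·11 = 2
p = 2; digits c_i = Σ_j d_{ij}·2^j, 0 ≤ d_{ij} < 2:
  c_1 = 3 = 1·2^0 + 1·2^1
  c_2 = 1 = 1·2^0
  c_3 = 6 = 0·2^0 + 1·2^1 + 1·2^2
  c_4 = 2 = 0·2^0 + 1·2^1
λ_0 = (1, 1, 0, 0)
λ_1 = (1, 0, 1, 1)
λ_2 = (0, 0, 1, 0)

((1, 1, 0, 0), (1, 0, 1, 1), (0, 0, 1, 0))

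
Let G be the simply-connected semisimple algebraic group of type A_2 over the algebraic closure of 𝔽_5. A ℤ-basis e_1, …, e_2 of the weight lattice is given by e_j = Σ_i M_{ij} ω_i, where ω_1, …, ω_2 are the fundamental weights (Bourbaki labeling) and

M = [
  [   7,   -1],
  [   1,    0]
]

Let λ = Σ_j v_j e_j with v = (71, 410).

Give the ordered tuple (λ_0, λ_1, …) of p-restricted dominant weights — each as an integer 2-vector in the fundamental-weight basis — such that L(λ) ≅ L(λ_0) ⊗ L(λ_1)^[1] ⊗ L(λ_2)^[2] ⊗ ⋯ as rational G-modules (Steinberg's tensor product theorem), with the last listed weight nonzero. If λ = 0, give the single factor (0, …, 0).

((2, 1), (2, 4), (3, 2))

Compute c_i = Σ_j M_{ij} v_j with v = (71, 410):
  c_1 = 7·71 + (-1)·(410) = 87
  c_2 = 1·71 + 0·410 = 71
p = 5; digits c_i = Σ_j d_{ij}·5^j, 0 ≤ d_{ij} < 5:
  c_1 = 87 = 2·5^0 + 2·5^1 + 3·5^2
  c_2 = 71 = 1·5^0 + 4·5^1 + 2·5^2
p-restricted factor λ_0 = (2, 1)
p-restricted factor λ_1 = (2, 4)
p-restricted factor λ_2 = (3, 2)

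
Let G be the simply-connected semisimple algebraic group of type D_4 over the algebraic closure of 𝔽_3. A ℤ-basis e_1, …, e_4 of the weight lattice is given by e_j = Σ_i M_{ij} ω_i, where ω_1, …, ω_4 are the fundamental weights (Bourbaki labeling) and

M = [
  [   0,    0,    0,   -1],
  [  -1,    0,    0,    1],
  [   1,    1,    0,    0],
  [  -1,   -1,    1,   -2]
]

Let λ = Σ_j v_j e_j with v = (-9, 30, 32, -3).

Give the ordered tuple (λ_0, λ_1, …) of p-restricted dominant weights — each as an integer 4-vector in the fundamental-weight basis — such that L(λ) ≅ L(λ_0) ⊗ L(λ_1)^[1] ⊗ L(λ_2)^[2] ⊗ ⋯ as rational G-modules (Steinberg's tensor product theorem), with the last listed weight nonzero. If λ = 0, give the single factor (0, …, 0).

In the fundamental-weight basis, λ has coordinates c = M·v (v = (-9, 30, 32, -3)):
  c_1 = (0)·(-9) + (0)·(30) + (0)·(32) + (-1)·(-3) = 3
  c_2 = (-1)·(-9) + (0)·(30) + (0)·(32) + (1)·(-3) = 6
  c_3 = (1)·(-9) + (1)·(30) + (0)·(32) + (0)·(-3) = 21
  c_4 = (-1)·(-9) + (-1)·(30) + (1)·(32) + (-2)·(-3) = 17
Base-3 expansion of each c_i:
  c_1 = 3 = 0·3^0 + 1·3^1
  c_2 = 6 = 0·3^0 + 2·3^1
  c_3 = 21 = 0·3^0 + 1·3^1 + 2·3^2
  c_4 = 17 = 2·3^0 + 2·3^1 + 1·3^2
p-restricted factor λ_0 = (0, 0, 0, 2)
p-restricted factor λ_1 = (1, 2, 1, 2)
p-restricted factor λ_2 = (0, 0, 2, 1)

((0, 0, 0, 2), (1, 2, 1, 2), (0, 0, 2, 1))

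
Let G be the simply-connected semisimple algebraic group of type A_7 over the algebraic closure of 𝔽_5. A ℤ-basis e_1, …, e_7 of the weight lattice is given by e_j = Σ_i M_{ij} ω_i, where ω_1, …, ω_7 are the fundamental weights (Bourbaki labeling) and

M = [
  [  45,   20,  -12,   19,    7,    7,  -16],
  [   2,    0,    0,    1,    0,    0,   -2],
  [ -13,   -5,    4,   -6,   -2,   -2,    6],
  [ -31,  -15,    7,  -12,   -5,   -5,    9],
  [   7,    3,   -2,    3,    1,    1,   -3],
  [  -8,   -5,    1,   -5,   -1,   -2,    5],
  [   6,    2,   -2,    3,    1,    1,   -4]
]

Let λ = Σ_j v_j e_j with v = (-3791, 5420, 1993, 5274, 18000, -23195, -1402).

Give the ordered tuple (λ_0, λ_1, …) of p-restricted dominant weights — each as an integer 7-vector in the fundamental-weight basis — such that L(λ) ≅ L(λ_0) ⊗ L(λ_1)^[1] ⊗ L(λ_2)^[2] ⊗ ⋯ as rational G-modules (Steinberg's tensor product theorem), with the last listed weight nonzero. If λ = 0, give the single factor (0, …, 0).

((2, 1, 4, 1, 0, 1, 3), (2, 4, 2, 3, 4, 1, 3), (1, 4, 4, 4, 2, 4, 3), (1, 3, 3, 1, 4, 1, 2))

Compute c_i = Σ_j M_{ij} v_j with v = (-3791, 5420, 1993, 5274, 18000, -23195, -1402):
  c_1 = (45)·(-3791) + 20·5420 + (-12)·(1993) + 19·5274 + 7·18000 + (7)·(-23195) + (-16)·(-1402) = 162
  c_2 = (2)·(-3791) + 0·5420 + 0·1993 + 1·5274 + 0·18000 + (0)·(-23195) + (-2)·(-1402) = 496
  c_3 = (-13)·(-3791) + (-5)·(5420) + 4·1993 + (-6)·(5274) + (-2)·(18000) + (-2)·(-23195) + (6)·(-1402) = 489
  c_4 = (-31)·(-3791) + (-15)·(5420) + 7·1993 + (-12)·(5274) + (-5)·(18000) + (-5)·(-23195) + (9)·(-1402) = 241
  c_5 = (7)·(-3791) + 3·5420 + (-2)·(1993) + 3·5274 + 1·18000 + (1)·(-23195) + (-3)·(-1402) = 570
  c_6 = (-8)·(-3791) + (-5)·(5420) + 1·1993 + (-5)·(5274) + (-1)·(18000) + (-2)·(-23195) + (5)·(-1402) = 231
  c_7 = (6)·(-3791) + 2·5420 + (-2)·(1993) + 3·5274 + 1·18000 + (1)·(-23195) + (-4)·(-1402) = 343
Writing each c_i in base p = 5:
  c_1 = 162 = 2·5^0 + 2·5^1 + 1·5^2 + 1·5^3
  c_2 = 496 = 1·5^0 + 4·5^1 + 4·5^2 + 3·5^3
  c_3 = 489 = 4·5^0 + 2·5^1 + 4·5^2 + 3·5^3
  c_4 = 241 = 1·5^0 + 3·5^1 + 4·5^2 + 1·5^3
  c_5 = 570 = 0·5^0 + 4·5^1 + 2·5^2 + 4·5^3
  c_6 = 231 = 1·5^0 + 1·5^1 + 4·5^2 + 1·5^3
  c_7 = 343 = 3·5^0 + 3·5^1 + 3·5^2 + 2·5^3
λ_0 = (2, 1, 4, 1, 0, 1, 3)
λ_1 = (2, 4, 2, 3, 4, 1, 3)
λ_2 = (1, 4, 4, 4, 2, 4, 3)
λ_3 = (1, 3, 3, 1, 4, 1, 2)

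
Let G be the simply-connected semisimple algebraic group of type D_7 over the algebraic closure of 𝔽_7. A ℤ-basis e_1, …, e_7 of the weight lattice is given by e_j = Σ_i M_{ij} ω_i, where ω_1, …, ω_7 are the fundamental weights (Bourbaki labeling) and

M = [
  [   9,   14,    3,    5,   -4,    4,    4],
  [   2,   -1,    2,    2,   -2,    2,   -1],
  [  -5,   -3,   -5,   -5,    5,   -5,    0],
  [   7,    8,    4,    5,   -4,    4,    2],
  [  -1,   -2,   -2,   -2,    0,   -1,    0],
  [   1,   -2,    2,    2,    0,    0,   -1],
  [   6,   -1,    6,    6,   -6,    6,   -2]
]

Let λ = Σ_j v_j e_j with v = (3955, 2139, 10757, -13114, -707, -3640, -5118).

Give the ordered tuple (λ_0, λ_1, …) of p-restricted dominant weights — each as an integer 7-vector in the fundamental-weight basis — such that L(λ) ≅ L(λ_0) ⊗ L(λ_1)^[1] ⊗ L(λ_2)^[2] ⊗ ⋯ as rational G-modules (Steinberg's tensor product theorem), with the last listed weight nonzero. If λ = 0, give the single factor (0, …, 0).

ω-coordinates c = M·v, v = (3955, 2139, 10757, -13114, -707, -3640, -5118):
  c_1 = (9)·(3955) + (14)·(2139) + (3)·(10757) + (5)·(-13114) + (-4)·(-707) + (4)·(-3640) + (4)·(-5118) = 38
  c_2 = (2)·(3955) + (-1)·(2139) + (2)·(10757) + (2)·(-13114) + (-2)·(-707) + (2)·(-3640) + (-1)·(-5118) = 309
  c_3 = (-5)·(3955) + (-3)·(2139) + (-5)·(10757) + (-5)·(-13114) + (5)·(-707) + (-5)·(-3640) + (0)·(-5118) = 258
  c_4 = (7)·(3955) + (8)·(2139) + (4)·(10757) + (5)·(-13114) + (-4)·(-707) + (4)·(-3640) + (2)·(-5118) = 287
  c_5 = (-1)·(3955) + (-2)·(2139) + (-2)·(10757) + (-2)·(-13114) + (0)·(-707) + (-1)·(-3640) + (0)·(-5118) = 121
  c_6 = (1)·(3955) + (-2)·(2139) + (2)·(10757) + (2)·(-13114) + (0)·(-707) + (0)·(-3640) + (-1)·(-5118) = 81
  c_7 = (6)·(3955) + (-1)·(2139) + (6)·(10757) + (6)·(-13114) + (-6)·(-707) + (6)·(-3640) + (-2)·(-5118) = 87
Expand coordinatewise in base 7:
  c_1 = 38 = 3·7^0 + 5·7^1
  c_2 = 309 = 1·7^0 + 2·7^1 + 6·7^2
  c_3 = 258 = 6·7^0 + 1·7^1 + 5·7^2
  c_4 = 287 = 0·7^0 + 6·7^1 + 5·7^2
  c_5 = 121 = 2·7^0 + 3·7^1 + 2·7^2
  c_6 = 81 = 4·7^0 + 4·7^1 + 1·7^2
  c_7 = 87 = 3·7^0 + 5·7^1 + 1·7^2
p-restricted factor λ_0 = (3, 1, 6, 0, 2, 4, 3)
p-restricted factor λ_1 = (5, 2, 1, 6, 3, 4, 5)
p-restricted factor λ_2 = (0, 6, 5, 5, 2, 1, 1)

((3, 1, 6, 0, 2, 4, 3), (5, 2, 1, 6, 3, 4, 5), (0, 6, 5, 5, 2, 1, 1))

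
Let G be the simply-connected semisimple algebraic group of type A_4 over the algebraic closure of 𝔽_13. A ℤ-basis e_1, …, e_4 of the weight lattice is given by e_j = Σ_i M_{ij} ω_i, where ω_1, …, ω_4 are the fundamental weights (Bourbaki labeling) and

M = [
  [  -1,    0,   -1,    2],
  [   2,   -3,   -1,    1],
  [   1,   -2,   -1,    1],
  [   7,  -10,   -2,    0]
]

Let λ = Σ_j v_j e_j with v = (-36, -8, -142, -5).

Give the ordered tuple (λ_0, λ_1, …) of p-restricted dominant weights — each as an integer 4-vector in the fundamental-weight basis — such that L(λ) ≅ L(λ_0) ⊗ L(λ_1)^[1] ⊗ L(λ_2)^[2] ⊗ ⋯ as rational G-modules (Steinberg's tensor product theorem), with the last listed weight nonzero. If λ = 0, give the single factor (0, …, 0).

ω-coordinates c = M·v, v = (-36, -8, -142, -5):
  c_1 = -1*-36 + 0*-8 + -1*-142 + 2*-5 = 168
  c_2 = 2*-36 + -3*-8 + -1*-142 + 1*-5 = 89
  c_3 = 1*-36 + -2*-8 + -1*-142 + 1*-5 = 117
  c_4 = 7*-36 + -10*-8 + -2*-142 + 0*-5 = 112
p = 13; digits c_i = Σ_j d_{ij}·13^j, 0 ≤ d_{ij} < 13:
  c_1 = 168 = 12·13^0 + 12·13^1
  c_2 = 89 = 11·13^0 + 6·13^1
  c_3 = 117 = 0·13^0 + 9·13^1
  c_4 = 112 = 8·13^0 + 8·13^1
p-restricted factor λ_0 = (12, 11, 0, 8)
p-restricted factor λ_1 = (12, 6, 9, 8)

((12, 11, 0, 8), (12, 6, 9, 8))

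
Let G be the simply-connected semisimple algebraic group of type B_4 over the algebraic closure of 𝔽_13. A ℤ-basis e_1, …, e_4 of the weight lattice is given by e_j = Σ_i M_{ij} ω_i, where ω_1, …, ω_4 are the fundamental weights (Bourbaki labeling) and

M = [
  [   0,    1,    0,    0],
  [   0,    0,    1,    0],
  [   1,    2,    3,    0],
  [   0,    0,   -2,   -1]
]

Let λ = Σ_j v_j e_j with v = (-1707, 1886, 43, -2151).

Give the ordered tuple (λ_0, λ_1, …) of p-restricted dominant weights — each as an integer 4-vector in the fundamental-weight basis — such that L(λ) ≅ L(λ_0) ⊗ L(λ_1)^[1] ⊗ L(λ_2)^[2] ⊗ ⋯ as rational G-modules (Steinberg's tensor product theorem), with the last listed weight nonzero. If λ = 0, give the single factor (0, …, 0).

((1, 4, 10, 11), (2, 3, 12, 2), (11, 0, 12, 12))

ω-coordinates c = M·v, v = (-1707, 1886, 43, -2151):
  c_1 = (0)·(-1707) + 1·1886 + 0·43 + (0)·(-2151) = 1886
  c_2 = (0)·(-1707) + 0·1886 + 1·43 + (0)·(-2151) = 43
  c_3 = (1)·(-1707) + 2·1886 + 3·43 + (0)·(-2151) = 2194
  c_4 = (0)·(-1707) + 0·1886 + (-2)·(43) + (-1)·(-2151) = 2065
p = 13; digits c_i = Σ_j d_{ij}·13^j, 0 ≤ d_{ij} < 13:
  c_1 = 1886 = 1·13^0 + 2·13^1 + 11·13^2
  c_2 = 43 = 4·13^0 + 3·13^1
  c_3 = 2194 = 10·13^0 + 12·13^1 + 12·13^2
  c_4 = 2065 = 11·13^0 + 2·13^1 + 12·13^2
Factor λ_0 = (1, 4, 10, 11)
Factor λ_1 = (2, 3, 12, 2)
Factor λ_2 = (11, 0, 12, 12)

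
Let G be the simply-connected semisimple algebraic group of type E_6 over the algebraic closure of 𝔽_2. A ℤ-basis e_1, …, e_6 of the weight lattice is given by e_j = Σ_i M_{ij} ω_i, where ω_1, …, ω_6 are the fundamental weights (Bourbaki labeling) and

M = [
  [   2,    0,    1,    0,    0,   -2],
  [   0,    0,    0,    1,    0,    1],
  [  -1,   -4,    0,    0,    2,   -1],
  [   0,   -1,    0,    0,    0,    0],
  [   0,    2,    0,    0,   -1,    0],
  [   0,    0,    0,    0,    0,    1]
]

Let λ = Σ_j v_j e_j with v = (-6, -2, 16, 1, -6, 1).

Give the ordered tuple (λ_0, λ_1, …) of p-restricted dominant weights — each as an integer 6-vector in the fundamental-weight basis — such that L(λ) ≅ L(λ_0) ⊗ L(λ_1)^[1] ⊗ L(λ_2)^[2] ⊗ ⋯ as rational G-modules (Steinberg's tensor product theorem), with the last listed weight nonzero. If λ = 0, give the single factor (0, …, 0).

Converting to the ω-basis (c_i = row i of M dotted with v = (-6, -2, 16, 1, -6, 1)):
  c_1 = 2*-6 + 0*-2 + 1*16 + 0*1 + 0*-6 + -2*1 = 2
  c_2 = 0*-6 + 0*-2 + 0*16 + 1*1 + 0*-6 + 1*1 = 2
  c_3 = -1*-6 + -4*-2 + 0*16 + 0*1 + 2*-6 + -1*1 = 1
  c_4 = 0*-6 + -1*-2 + 0*16 + 0*1 + 0*-6 + 0*1 = 2
  c_5 = 0*-6 + 2*-2 + 0*16 + 0*1 + -1*-6 + 0*1 = 2
  c_6 = 0*-6 + 0*-2 + 0*16 + 0*1 + 0*-6 + 1*1 = 1
Writing each c_i in base p = 2:
  c_1 = 2 = 0·2^0 + 1·2^1
  c_2 = 2 = 0·2^0 + 1·2^1
  c_3 = 1 = 1·2^0
  c_4 = 2 = 0·2^0 + 1·2^1
  c_5 = 2 = 0·2^0 + 1·2^1
  c_6 = 1 = 1·2^0
Factor λ_0 = (0, 0, 1, 0, 0, 1)
Factor λ_1 = (1, 1, 0, 1, 1, 0)

((0, 0, 1, 0, 0, 1), (1, 1, 0, 1, 1, 0))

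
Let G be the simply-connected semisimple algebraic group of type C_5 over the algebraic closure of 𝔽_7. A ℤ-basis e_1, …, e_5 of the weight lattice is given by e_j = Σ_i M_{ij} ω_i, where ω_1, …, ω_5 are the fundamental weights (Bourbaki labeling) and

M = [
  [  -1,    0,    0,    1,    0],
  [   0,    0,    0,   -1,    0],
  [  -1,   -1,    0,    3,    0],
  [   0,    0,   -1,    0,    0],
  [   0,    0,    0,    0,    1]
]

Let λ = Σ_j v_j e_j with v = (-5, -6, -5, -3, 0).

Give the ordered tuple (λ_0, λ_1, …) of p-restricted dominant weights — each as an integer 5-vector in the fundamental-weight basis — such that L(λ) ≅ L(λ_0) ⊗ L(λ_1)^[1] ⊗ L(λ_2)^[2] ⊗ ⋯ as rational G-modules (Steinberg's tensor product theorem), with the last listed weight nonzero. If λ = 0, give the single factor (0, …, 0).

((2, 3, 2, 5, 0),)

Change of basis e → ω: c = M·v where v = (-5, -6, -5, -3, 0):
  c_1 = -1*-5 + 0*-6 + 0*-5 + 1*-3 + 0*0 = 2
  c_2 = 0*-5 + 0*-6 + 0*-5 + -1*-3 + 0*0 = 3
  c_3 = -1*-5 + -1*-6 + 0*-5 + 3*-3 + 0*0 = 2
  c_4 = 0*-5 + 0*-6 + -1*-5 + 0*-3 + 0*0 = 5
  c_5 = 0*-5 + 0*-6 + 0*-5 + 0*-3 + 1*0 = 0
Expand coordinatewise in base 7:
  c_1 = 2 = 2·7^0
  c_2 = 3 = 3·7^0
  c_3 = 2 = 2·7^0
  c_4 = 5 = 5·7^0
  c_5 = 0
λ_0 = (2, 3, 2, 5, 0)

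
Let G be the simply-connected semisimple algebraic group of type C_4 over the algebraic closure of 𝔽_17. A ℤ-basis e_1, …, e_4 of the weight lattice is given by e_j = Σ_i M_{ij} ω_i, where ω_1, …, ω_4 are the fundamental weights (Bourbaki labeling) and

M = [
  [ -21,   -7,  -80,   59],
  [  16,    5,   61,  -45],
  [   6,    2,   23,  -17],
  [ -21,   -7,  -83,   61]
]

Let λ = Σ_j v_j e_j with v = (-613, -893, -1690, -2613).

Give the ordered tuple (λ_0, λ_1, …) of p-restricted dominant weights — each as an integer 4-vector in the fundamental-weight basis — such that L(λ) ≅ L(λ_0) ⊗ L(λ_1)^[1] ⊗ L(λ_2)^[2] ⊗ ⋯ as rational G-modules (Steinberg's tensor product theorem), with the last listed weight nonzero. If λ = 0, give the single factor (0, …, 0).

((4, 1, 2, 1), (9, 13, 5, 0))

ω-coordinates c = M·v, v = (-613, -893, -1690, -2613):
  c_1 = -21*-613 + -7*-893 + -80*-1690 + 59*-2613 = 157
  c_2 = 16*-613 + 5*-893 + 61*-1690 + -45*-2613 = 222
  c_3 = 6*-613 + 2*-893 + 23*-1690 + -17*-2613 = 87
  c_4 = -21*-613 + -7*-893 + -83*-1690 + 61*-2613 = 1
Base-17 expansion of each c_i:
  c_1 = 157 = 4·17^0 + 9·17^1
  c_2 = 222 = 1·17^0 + 13·17^1
  c_3 = 87 = 2·17^0 + 5·17^1
  c_4 = 1 = 1·17^0
Factor λ_0 = (4, 1, 2, 1)
Factor λ_1 = (9, 13, 5, 0)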